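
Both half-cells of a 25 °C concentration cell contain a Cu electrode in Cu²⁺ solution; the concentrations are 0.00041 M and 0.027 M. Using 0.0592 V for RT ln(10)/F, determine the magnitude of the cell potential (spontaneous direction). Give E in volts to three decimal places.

+0.054 V

For a concentration cell E°cell = 0. The 0.027 M side is the cathode (reduction is favoured where [Cu²⁺] is higher).
With n = 2, E = −(0.0592/2) log([Cu²⁺]ₐₙ/[Cu²⁺]꜀ₐₜ) = −(0.0592/2) log(0.00041/0.027) = −(0.0592/2)(-1.819) = +0.054 V.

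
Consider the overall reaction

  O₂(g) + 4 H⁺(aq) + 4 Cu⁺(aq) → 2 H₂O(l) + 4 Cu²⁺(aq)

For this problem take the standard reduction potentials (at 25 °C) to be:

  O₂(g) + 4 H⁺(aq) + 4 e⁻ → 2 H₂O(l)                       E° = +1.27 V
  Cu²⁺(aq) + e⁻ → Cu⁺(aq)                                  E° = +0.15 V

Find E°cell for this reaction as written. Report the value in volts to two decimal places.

The O₂/H₂O couple has the higher reduction potential, so it is the cathode; Cu²⁺/Cu⁺ is oxidised at the anode.
E°cell = E°(cathode) − E°(anode) = (+1.27) − (+0.15) = +1.12 V.
Since E°cell > 0, the reaction is spontaneous under standard conditions.

+1.12 V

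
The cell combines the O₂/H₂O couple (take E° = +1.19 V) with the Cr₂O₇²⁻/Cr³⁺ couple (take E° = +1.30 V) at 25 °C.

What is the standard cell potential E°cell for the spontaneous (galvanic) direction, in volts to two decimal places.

The Cr₂O₇²⁻/Cr³⁺ couple has the higher reduction potential, so it is the cathode; O₂/H₂O is oxidised at the anode.
E°cell = E°(cathode) − E°(anode) = (+1.30) − (+1.19) = +0.11 V.

+0.11 V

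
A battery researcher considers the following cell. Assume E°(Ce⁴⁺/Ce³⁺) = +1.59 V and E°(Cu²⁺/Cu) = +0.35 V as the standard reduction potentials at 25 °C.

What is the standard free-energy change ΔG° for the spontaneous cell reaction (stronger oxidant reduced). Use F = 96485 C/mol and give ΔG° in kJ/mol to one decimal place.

Ce⁴⁺/Ce³⁺ (E° = +1.59 V) is the cathode; Cu²⁺/Cu (E° = +0.35 V) is the anode, so E°cell = +1.24 V.
Balancing electrons gives n = 2 (lcm of 1 and 2).
ΔG° = −nFE° = −(2)(96485)(+1.24) = -239,283 J = -239.3 kJ/mol.

-239.3 kJ/mol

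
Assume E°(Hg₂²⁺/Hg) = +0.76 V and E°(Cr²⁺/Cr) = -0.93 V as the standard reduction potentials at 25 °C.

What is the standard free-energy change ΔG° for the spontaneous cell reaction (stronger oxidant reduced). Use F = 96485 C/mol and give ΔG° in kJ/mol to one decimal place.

Hg₂²⁺/Hg (E° = +0.76 V) is the cathode; Cr²⁺/Cr (E° = -0.93 V) is the anode, so E°cell = +1.69 V.
Balancing electrons gives n = 2 (lcm of 2 and 2).
ΔG° = −nFE° = −(2)(96485)(+1.69) = -326,119 J = -326.1 kJ/mol.

-326.1 kJ/mol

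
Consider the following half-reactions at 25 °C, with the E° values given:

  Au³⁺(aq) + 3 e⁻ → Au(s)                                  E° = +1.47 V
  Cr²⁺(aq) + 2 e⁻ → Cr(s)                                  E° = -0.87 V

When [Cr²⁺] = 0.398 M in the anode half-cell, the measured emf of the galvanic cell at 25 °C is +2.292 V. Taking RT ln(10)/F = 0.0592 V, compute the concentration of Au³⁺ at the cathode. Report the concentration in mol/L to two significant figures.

0.00093 M

Au³⁺/Au is the cathode, Cr²⁺/Cr the anode: E°cell = +2.34 V, n = 6.
Overall reaction: 2 Au³⁺(aq) + 3 Cr(s) → 2 Au(s) + 3 Cr²⁺(aq); Q = [Cr²⁺]^3/[Au³⁺]^2.
From E = E° − (0.0592/n) log Q: log Q = (E° − E)·n/0.0592 = (+2.34 − (+2.292))·6/0.0592 = 4.8649.
So 2·log[Au³⁺] = 3·log(0.398) − log Q = -1.2004 − (4.8649) = -6.0653; log[Au³⁺] = -6.0653 / 2 = -3.0326; [Au³⁺] = 10^(-3.0326) ≈ 0.00093 M.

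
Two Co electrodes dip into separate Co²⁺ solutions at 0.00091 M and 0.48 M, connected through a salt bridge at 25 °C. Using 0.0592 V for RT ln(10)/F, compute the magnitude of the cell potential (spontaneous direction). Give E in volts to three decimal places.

+0.081 V

For a concentration cell E°cell = 0. The 0.48 M side is the cathode (reduction is favoured where [Co²⁺] is higher).
With n = 2, E = −(0.0592/2) log([Co²⁺]ₐₙ/[Co²⁺]꜀ₐₜ) = −(0.0592/2) log(0.00091/0.48) = −(0.0592/2)(-2.722) = +0.081 V.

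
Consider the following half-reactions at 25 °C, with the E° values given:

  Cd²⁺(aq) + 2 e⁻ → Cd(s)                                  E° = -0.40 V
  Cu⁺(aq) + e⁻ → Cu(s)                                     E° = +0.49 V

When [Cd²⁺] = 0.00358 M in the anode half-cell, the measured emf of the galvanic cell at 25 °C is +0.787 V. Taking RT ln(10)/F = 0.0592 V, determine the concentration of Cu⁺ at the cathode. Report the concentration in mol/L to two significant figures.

0.0011 M

Cu⁺/Cu is the cathode, Cd²⁺/Cd the anode: E°cell = +0.89 V, n = 2.
Overall reaction: 2 Cu⁺(aq) + Cd(s) → 2 Cu(s) + Cd²⁺(aq); Q = [Cd²⁺]^1/[Cu⁺]^2.
From E = E° − (0.0592/n) log Q: log Q = (E° − E)·n/0.0592 = (+0.89 − (+0.787))·2/0.0592 = 3.4797.
So 2·log[Cu⁺] = 1·log(0.00358) − log Q = -2.4461 − (3.4797) = -5.9258; log[Cu⁺] = -5.9258 / 2 = -2.9629; [Cu⁺] = 10^(-2.9629) ≈ 0.0011 M.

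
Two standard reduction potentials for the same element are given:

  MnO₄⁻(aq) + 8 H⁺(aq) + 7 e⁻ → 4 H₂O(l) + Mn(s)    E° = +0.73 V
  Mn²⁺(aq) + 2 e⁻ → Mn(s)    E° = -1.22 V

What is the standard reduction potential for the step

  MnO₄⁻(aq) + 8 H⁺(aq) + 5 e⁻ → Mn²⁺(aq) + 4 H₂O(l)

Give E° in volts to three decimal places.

+1.510 V

Sequential free energies add, so n₃E°₃ = n₁E°₁ + n₂E°₂.
With n₃ = 7, and the known step contributing 2×(-1.22) V, the unknown satisfies 5·E° = 7×(+0.73) − 2×(-1.22) = +7.550.
E° = +7.550 / 5 = +1.510 V.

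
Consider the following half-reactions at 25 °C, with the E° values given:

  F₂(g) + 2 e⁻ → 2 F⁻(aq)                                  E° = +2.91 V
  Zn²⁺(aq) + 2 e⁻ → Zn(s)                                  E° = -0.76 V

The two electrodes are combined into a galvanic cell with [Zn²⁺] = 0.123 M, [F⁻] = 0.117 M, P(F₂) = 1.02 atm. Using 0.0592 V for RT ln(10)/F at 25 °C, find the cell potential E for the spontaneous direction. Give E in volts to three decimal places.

F₂/F⁻ is the cathode (higher E°), Zn²⁺/Zn the anode: E°cell = +2.91 − (-0.76) = +3.67 V, n = 2.
Overall: F₂(g) + Zn(s) → 2 F⁻(aq) + Zn²⁺(aq)
Q = [F⁻]^2·[Zn²⁺] / (P(F₂)); log Q = -2.782.
E = E° − (0.0592/n) log Q = +3.67 − (0.0592/2)(-2.782) = +3.752 V.

+3.752 V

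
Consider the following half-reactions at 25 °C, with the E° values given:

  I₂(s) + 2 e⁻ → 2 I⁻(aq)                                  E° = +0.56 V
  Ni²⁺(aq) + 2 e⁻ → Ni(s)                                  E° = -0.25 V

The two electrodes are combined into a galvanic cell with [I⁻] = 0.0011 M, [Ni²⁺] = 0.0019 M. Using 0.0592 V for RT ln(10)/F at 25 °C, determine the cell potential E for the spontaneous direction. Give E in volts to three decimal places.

+1.066 V

I₂/I⁻ is the cathode (higher E°), Ni²⁺/Ni the anode: E°cell = +0.56 − (-0.25) = +0.81 V, n = 2.
Overall: I₂(s) + Ni(s) → 2 I⁻(aq) + Ni²⁺(aq)
Q = [I⁻]^2·[Ni²⁺]; log Q = -8.638.
E = E° − (0.0592/n) log Q = +0.81 − (0.0592/2)(-8.638) = +1.066 V.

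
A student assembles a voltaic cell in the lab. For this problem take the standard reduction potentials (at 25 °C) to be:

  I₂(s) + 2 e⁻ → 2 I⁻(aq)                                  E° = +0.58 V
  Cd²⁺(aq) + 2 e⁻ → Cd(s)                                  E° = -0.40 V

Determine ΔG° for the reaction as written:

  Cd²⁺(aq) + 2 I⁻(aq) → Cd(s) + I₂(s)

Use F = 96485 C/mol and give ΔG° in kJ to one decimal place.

+189.1 kJ

As written, Cd²⁺/Cd is reduced (cathode) and I₂/I⁻ is oxidised (anode), so E°cell = (-0.40) − (+0.58) = -0.98 V.
Balancing electrons gives n = 2.
ΔG° = −nFE° = −(2)(96485)(-0.98) = 189,111 J = +189.1 kJ.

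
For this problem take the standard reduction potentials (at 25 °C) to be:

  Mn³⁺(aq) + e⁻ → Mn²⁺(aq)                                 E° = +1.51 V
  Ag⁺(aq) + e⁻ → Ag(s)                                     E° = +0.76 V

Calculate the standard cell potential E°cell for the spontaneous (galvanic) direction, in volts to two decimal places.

The Mn³⁺/Mn²⁺ couple has the higher reduction potential, so it is the cathode; Ag⁺/Ag is oxidised at the anode.
E°cell = E°(cathode) − E°(anode) = (+1.51) − (+0.76) = +0.75 V.
Since E°cell > 0, the reaction is spontaneous under standard conditions.

+0.75 V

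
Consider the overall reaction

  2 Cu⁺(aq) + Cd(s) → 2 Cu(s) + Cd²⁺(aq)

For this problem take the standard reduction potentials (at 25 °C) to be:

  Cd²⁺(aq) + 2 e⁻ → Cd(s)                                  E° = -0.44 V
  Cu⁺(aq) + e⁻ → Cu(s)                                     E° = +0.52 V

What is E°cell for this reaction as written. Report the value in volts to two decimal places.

+0.96 V

The Cu⁺/Cu couple has the higher reduction potential, so it is the cathode; Cd²⁺/Cd is oxidised at the anode.
E°cell = E°(cathode) − E°(anode) = (+0.52) − (-0.44) = +0.96 V.
Since E°cell > 0, the reaction is spontaneous under standard conditions.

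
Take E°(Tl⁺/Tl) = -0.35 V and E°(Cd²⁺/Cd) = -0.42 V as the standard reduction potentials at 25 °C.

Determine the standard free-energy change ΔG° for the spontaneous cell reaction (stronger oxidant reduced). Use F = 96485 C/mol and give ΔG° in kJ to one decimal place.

-13.5 kJ

Tl⁺/Tl (E° = -0.35 V) is the cathode; Cd²⁺/Cd (E° = -0.42 V) is the anode, so E°cell = +0.07 V.
Balancing electrons gives n = 2 (lcm of 1 and 2).
ΔG° = −nFE° = −(2)(96485)(+0.07) = -13,508 J = -13.5 kJ.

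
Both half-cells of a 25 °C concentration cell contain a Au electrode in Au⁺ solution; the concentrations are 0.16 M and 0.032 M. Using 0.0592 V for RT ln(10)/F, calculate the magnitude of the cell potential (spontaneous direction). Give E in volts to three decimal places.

+0.041 V

For a concentration cell E°cell = 0. The 0.16 M side is the cathode (reduction is favoured where [Au⁺] is higher).
With n = 1, E = −(0.0592/1) log([Au⁺]ₐₙ/[Au⁺]꜀ₐₜ) = −(0.0592/1) log(0.032/0.16) = −(0.0592/1)(-0.699) = +0.041 V.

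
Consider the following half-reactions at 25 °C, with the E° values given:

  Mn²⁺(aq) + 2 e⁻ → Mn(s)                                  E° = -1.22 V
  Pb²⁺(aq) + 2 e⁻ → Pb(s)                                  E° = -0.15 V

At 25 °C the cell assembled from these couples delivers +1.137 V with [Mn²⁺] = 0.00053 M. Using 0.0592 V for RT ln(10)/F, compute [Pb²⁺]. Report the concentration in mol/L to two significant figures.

Pb²⁺/Pb is the cathode, Mn²⁺/Mn the anode: E°cell = +1.07 V, n = 2.
Overall reaction: Pb²⁺(aq) + Mn(s) → Pb(s) + Mn²⁺(aq); Q = [Mn²⁺]^1/[Pb²⁺]^1.
From E = E° − (0.0592/n) log Q: log Q = (E° − E)·n/0.0592 = (+1.07 − (+1.137))·2/0.0592 = -2.2635.
So 1·log[Pb²⁺] = 1·log(0.00053) − log Q = -3.2757 − (-2.2635) = -1.0122; [Pb²⁺] = 10^(-1.0122) ≈ 0.097 M.

0.097 M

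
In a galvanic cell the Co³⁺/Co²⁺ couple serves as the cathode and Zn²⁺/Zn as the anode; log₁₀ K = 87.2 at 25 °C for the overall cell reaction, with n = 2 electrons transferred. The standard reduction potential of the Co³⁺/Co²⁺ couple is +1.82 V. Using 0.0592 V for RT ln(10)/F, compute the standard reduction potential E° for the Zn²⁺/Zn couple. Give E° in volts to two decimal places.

E°cell = (0.0592/n)·log K = (0.0592/2)(87.2) = +2.581 V.
Since Co³⁺/Co²⁺ is the cathode and Zn²⁺/Zn the anode, E°cell = E°(Co³⁺/Co²⁺) − E°(Zn²⁺/Zn).
So E°(Zn²⁺/Zn) = E°(Co³⁺/Co²⁺) − E°cell = (+1.82) − (+2.581) = -0.76 V.

-0.76 V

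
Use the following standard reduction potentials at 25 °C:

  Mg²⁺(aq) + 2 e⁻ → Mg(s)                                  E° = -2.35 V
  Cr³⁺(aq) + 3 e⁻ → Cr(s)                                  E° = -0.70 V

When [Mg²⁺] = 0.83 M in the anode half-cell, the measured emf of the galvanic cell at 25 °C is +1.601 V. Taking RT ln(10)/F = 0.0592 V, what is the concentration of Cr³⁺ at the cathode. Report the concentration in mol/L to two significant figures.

Cr³⁺/Cr is the cathode, Mg²⁺/Mg the anode: E°cell = +1.65 V, n = 6.
Overall reaction: 2 Cr³⁺(aq) + 3 Mg(s) → 2 Cr(s) + 3 Mg²⁺(aq); Q = [Mg²⁺]^3/[Cr³⁺]^2.
From E = E° − (0.0592/n) log Q: log Q = (E° − E)·n/0.0592 = (+1.65 − (+1.601))·6/0.0592 = 4.9662.
So 2·log[Cr³⁺] = 3·log(0.83) − log Q = -0.2428 − (4.9662) = -5.2090; log[Cr³⁺] = -5.2090 / 2 = -2.6045; [Cr³⁺] = 10^(-2.6045) ≈ 0.0025 M.

0.0025 M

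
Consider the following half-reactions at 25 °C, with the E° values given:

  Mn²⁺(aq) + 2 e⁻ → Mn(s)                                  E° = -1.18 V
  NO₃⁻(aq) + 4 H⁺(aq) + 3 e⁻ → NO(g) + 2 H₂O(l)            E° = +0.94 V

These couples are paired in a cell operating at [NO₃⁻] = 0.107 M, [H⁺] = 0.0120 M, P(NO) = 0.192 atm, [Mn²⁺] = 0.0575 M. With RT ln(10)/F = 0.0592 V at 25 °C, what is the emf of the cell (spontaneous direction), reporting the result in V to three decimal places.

+2.000 V

NO₃⁻/NO is the cathode (higher E°), Mn²⁺/Mn the anode: E°cell = +0.94 − (-1.18) = +2.12 V, n = 6.
Overall: 2 NO₃⁻(aq) + 8 H⁺(aq) + 3 Mn(s) → 2 NO(g) + 4 H₂O(l) + 3 Mn²⁺(aq)
Q = P(NO)^2·[Mn²⁺]^3 / ([NO₃⁻]^2·[H⁺]^8); log Q = 12.153.
E = E° − (0.0592/n) log Q = +2.12 − (0.0592/6)(12.153) = +2.000 V.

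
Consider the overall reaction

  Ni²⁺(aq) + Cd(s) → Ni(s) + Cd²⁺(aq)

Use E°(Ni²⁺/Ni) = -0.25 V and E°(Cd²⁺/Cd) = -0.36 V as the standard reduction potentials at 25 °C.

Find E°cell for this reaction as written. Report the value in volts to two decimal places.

The Ni²⁺/Ni couple has the higher reduction potential, so it is the cathode; Cd²⁺/Cd is oxidised at the anode.
E°cell = E°(cathode) − E°(anode) = (-0.25) − (-0.36) = +0.11 V.
Since E°cell > 0, the reaction is spontaneous under standard conditions.

+0.11 V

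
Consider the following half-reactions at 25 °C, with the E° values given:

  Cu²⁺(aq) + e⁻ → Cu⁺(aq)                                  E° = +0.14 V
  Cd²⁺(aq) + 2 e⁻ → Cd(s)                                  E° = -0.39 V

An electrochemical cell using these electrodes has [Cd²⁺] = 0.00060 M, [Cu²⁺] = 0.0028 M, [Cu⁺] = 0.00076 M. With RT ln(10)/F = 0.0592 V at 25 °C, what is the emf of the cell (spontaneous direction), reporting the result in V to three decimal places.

+0.659 V

Cu²⁺/Cu⁺ is the cathode (higher E°), Cd²⁺/Cd the anode: E°cell = +0.14 − (-0.39) = +0.53 V, n = 2.
Overall: 2 Cu²⁺(aq) + Cd(s) → 2 Cu⁺(aq) + Cd²⁺(aq)
Q = [Cu⁺]^2·[Cd²⁺] / ([Cu²⁺]^2); log Q = -4.355.
E = E° − (0.0592/n) log Q = +0.53 − (0.0592/2)(-4.355) = +0.659 V.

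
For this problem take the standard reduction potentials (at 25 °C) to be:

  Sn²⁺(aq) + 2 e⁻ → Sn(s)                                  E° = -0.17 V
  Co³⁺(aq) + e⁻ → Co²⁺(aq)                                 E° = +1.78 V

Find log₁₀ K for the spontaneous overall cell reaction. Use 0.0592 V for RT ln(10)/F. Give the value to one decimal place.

Cathode: Co³⁺/Co²⁺; anode: Sn²⁺/Sn. E°cell = +1.95 V, n = 2.
log K = nE°cell / 0.0592 = (2)(+1.95) / 0.0592 = 65.9.

65.9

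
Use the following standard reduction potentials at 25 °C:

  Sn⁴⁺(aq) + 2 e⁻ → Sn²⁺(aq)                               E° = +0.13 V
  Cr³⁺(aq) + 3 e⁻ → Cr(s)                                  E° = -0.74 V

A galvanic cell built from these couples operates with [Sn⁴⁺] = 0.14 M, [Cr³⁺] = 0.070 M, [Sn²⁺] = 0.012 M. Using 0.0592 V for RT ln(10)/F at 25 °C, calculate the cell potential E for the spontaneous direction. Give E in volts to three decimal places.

+0.924 V

Sn⁴⁺/Sn²⁺ is the cathode (higher E°), Cr³⁺/Cr the anode: E°cell = +0.13 − (-0.74) = +0.87 V, n = 6.
Overall: 3 Sn⁴⁺(aq) + 2 Cr(s) → 3 Sn²⁺(aq) + 2 Cr³⁺(aq)
Q = [Sn²⁺]^3·[Cr³⁺]^2 / ([Sn⁴⁺]^3); log Q = -5.511.
E = E° − (0.0592/n) log Q = +0.87 − (0.0592/6)(-5.511) = +0.924 V.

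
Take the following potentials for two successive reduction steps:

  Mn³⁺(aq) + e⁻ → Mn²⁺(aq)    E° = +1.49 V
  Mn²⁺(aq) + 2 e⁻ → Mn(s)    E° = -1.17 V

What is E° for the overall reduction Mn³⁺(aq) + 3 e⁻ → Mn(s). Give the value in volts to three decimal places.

Since ΔG° = −nFE° is additive over sequential reductions, n₃E°₃ = n₁E°₁ + n₂E°₂.
E°₃ = (1×+1.49 + 2×-1.17) / 3 = (-0.850) / 3 = -0.283 V.
Simply averaging or adding the two E° values would be wrong; the electron-weighted sum is required.

-0.283 V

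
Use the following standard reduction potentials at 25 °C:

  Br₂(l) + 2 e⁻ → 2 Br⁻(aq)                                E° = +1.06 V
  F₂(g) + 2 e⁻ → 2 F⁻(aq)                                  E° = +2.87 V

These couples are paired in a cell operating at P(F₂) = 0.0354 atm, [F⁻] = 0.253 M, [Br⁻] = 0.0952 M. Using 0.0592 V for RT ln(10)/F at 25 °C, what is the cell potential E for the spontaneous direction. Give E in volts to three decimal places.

+1.742 V

F₂/F⁻ is the cathode (higher E°), Br₂/Br⁻ the anode: E°cell = +2.87 − (+1.06) = +1.81 V, n = 2.
Overall: F₂(g) + 2 Br⁻(aq) → 2 F⁻(aq) + Br₂(l)
Q = [F⁻]^2 / (P(F₂)·[Br⁻]^2); log Q = 2.300.
E = E° − (0.0592/n) log Q = +1.81 − (0.0592/2)(2.300) = +1.742 V.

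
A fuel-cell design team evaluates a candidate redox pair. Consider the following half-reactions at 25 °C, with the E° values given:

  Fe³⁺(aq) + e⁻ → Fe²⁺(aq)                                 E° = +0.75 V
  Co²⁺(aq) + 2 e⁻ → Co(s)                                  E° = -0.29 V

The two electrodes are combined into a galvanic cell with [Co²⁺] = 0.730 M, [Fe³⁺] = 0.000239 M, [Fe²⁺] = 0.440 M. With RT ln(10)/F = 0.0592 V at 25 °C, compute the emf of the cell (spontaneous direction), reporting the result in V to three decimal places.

Fe³⁺/Fe²⁺ is the cathode (higher E°), Co²⁺/Co the anode: E°cell = +0.75 − (-0.29) = +1.04 V, n = 2.
Overall: 2 Fe³⁺(aq) + Co(s) → 2 Fe²⁺(aq) + Co²⁺(aq)
Q = [Fe²⁺]^2·[Co²⁺] / ([Fe³⁺]^2); log Q = 6.393.
E = E° − (0.0592/n) log Q = +1.04 − (0.0592/2)(6.393) = +0.851 V.

+0.851 V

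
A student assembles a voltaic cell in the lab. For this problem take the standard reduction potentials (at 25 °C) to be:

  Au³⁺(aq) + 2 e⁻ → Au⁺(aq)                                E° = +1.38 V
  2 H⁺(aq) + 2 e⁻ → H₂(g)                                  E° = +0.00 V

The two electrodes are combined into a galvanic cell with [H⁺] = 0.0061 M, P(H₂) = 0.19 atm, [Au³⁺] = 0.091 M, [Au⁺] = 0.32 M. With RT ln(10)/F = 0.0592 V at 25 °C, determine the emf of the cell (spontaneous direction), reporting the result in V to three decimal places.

Au³⁺/Au⁺ is the cathode (higher E°), H⁺/H₂ the anode: E°cell = +1.38 − (+0.00) = +1.38 V, n = 2.
Overall: Au³⁺(aq) + H₂(g) → Au⁺(aq) + 2 H⁺(aq)
Q = [Au⁺]·[H⁺]^2 / ([Au³⁺]·P(H₂)); log Q = -3.162.
E = E° − (0.0592/n) log Q = +1.38 − (0.0592/2)(-3.162) = +1.474 V.

+1.474 V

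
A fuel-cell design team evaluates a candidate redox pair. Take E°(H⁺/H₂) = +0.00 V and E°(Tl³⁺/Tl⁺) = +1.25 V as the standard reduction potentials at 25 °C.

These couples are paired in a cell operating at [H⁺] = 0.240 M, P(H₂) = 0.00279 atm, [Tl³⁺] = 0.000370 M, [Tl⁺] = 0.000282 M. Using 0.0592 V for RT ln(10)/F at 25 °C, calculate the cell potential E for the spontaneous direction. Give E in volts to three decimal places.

+1.215 V

Tl³⁺/Tl⁺ is the cathode (higher E°), H⁺/H₂ the anode: E°cell = +1.25 − (+0.00) = +1.25 V, n = 2.
Overall: Tl³⁺(aq) + H₂(g) → Tl⁺(aq) + 2 H⁺(aq)
Q = [Tl⁺]·[H⁺]^2 / ([Tl³⁺]·P(H₂)); log Q = 1.197.
E = E° − (0.0592/n) log Q = +1.25 − (0.0592/2)(1.197) = +1.215 V.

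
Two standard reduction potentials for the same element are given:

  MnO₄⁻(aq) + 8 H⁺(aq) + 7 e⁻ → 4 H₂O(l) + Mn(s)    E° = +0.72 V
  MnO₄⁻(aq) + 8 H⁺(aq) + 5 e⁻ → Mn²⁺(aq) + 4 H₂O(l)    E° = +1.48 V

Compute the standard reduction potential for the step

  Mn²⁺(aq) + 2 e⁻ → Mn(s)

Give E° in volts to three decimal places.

Sequential free energies add, so n₃E°₃ = n₁E°₁ + n₂E°₂.
With n₃ = 7, and the known step contributing 5×(+1.48) V, the unknown satisfies 2·E° = 7×(+0.72) − 5×(+1.48) = -2.360.
E° = -2.360 / 2 = -1.180 V.

-1.180 V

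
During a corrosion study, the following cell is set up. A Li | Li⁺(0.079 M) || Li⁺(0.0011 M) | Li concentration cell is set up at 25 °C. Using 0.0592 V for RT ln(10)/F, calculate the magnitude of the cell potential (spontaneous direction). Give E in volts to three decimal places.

For a concentration cell E°cell = 0. The 0.079 M side is the cathode (reduction is favoured where [Li⁺] is higher).
With n = 1, E = −(0.0592/1) log([Li⁺]ₐₙ/[Li⁺]꜀ₐₜ) = −(0.0592/1) log(0.0011/0.079) = −(0.0592/1)(-1.856) = +0.110 V.

+0.110 V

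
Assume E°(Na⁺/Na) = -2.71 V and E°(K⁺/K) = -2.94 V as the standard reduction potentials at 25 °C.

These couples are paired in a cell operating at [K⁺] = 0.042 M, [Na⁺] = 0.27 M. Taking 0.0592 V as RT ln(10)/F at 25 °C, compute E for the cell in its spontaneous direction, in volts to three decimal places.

Na⁺/Na is the cathode (higher E°), K⁺/K the anode: E°cell = -2.71 − (-2.94) = +0.23 V, n = 1.
Overall: Na⁺(aq) + K(s) → Na(s) + K⁺(aq)
Q = [K⁺] / ([Na⁺]); log Q = -0.808.
E = E° − (0.0592/n) log Q = +0.23 − (0.0592/1)(-0.808) = +0.278 V.

+0.278 V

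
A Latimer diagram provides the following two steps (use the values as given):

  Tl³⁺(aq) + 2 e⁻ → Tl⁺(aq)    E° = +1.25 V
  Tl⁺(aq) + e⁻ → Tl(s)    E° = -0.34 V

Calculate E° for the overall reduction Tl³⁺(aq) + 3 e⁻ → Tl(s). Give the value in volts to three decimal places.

Standard free energies of sequential steps add: ΔG°₃ = ΔG°₁ + ΔG°₂, so n₃E°₃ = n₁E°₁ + n₂E°₂.
E°₃ = (2×+1.25 + 1×-0.34) / 3 = (+2.160) / 3 = +0.720 V.
Simply averaging or adding the two E° values would be wrong; the electron-weighted sum is required.

+0.720 V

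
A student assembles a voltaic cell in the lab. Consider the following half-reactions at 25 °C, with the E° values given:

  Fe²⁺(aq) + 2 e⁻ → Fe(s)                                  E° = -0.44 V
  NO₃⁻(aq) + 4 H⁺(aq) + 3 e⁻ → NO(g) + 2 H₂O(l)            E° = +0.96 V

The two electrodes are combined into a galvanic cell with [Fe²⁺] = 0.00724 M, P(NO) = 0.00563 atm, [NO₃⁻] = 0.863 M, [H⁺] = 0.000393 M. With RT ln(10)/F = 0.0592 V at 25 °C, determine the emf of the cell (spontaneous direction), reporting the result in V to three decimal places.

+1.238 V

NO₃⁻/NO is the cathode (higher E°), Fe²⁺/Fe the anode: E°cell = +0.96 − (-0.44) = +1.40 V, n = 6.
Overall: 2 NO₃⁻(aq) + 8 H⁺(aq) + 3 Fe(s) → 2 NO(g) + 4 H₂O(l) + 3 Fe²⁺(aq)
Q = P(NO)^2·[Fe²⁺]^3 / ([NO₃⁻]^2·[H⁺]^8); log Q = 16.453.
E = E° − (0.0592/n) log Q = +1.40 − (0.0592/6)(16.453) = +1.238 V.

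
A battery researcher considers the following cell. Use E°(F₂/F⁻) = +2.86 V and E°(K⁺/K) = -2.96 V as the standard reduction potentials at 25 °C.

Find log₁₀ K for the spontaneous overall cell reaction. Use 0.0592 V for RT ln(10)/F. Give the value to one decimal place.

196.6

Cathode: F₂/F⁻; anode: K⁺/K. E°cell = +5.82 V, n = 2.
log K = nE°cell / 0.0592 = (2)(+5.82) / 0.0592 = 196.6.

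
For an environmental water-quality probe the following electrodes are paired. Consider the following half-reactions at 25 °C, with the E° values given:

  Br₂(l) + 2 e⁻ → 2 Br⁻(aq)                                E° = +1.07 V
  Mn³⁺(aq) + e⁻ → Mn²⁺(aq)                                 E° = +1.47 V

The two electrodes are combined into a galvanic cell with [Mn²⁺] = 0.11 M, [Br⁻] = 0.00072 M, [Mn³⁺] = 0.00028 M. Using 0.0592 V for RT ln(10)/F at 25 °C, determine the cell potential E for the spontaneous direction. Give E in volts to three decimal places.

Mn³⁺/Mn²⁺ is the cathode (higher E°), Br₂/Br⁻ the anode: E°cell = +1.47 − (+1.07) = +0.40 V, n = 2.
Overall: 2 Mn³⁺(aq) + 2 Br⁻(aq) → 2 Mn²⁺(aq) + Br₂(l)
Q = [Mn²⁺]^2 / ([Mn³⁺]^2·[Br⁻]^2); log Q = 11.474.
E = E° − (0.0592/n) log Q = +0.40 − (0.0592/2)(11.474) = +0.060 V.

+0.060 V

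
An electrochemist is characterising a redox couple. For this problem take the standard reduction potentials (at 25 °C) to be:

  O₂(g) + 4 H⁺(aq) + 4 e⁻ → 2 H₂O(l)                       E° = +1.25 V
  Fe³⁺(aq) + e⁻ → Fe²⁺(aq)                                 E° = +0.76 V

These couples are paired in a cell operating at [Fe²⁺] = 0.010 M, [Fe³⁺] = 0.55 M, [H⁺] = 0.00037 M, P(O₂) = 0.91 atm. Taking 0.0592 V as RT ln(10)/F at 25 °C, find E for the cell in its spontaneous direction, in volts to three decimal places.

O₂/H₂O is the cathode (higher E°), Fe³⁺/Fe²⁺ the anode: E°cell = +1.25 − (+0.76) = +0.49 V, n = 4.
Overall: O₂(g) + 4 H⁺(aq) + 4 Fe²⁺(aq) → 2 H₂O(l) + 4 Fe³⁺(aq)
Q = [Fe³⁺]^4 / (P(O₂)·[H⁺]^4·[Fe²⁺]^4); log Q = 20.730.
E = E° − (0.0592/n) log Q = +0.49 − (0.0592/4)(20.730) = +0.183 V.

+0.183 V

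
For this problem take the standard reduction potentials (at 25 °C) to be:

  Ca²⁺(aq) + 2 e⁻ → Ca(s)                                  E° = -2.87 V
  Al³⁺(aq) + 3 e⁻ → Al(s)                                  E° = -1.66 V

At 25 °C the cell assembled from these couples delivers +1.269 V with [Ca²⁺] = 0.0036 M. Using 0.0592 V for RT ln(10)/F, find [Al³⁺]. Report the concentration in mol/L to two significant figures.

Al³⁺/Al is the cathode, Ca²⁺/Ca the anode: E°cell = +1.21 V, n = 6.
Overall reaction: 2 Al³⁺(aq) + 3 Ca(s) → 2 Al(s) + 3 Ca²⁺(aq); Q = [Ca²⁺]^3/[Al³⁺]^2.
From E = E° − (0.0592/n) log Q: log Q = (E° − E)·n/0.0592 = (+1.21 − (+1.269))·6/0.0592 = -5.9797.
So 2·log[Al³⁺] = 3·log(0.0036) − log Q = -7.3311 − (-5.9797) = -1.3514; log[Al³⁺] = -1.3514 / 2 = -0.6757; [Al³⁺] = 10^(-0.6757) ≈ 0.21 M.

0.21 M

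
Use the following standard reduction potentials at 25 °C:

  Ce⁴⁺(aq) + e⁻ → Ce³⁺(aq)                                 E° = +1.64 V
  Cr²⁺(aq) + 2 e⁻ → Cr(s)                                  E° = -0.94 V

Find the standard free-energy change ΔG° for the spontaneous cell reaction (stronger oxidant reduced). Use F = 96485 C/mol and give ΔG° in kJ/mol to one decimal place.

Ce⁴⁺/Ce³⁺ (E° = +1.64 V) is the cathode; Cr²⁺/Cr (E° = -0.94 V) is the anode, so E°cell = +2.58 V.
Balancing electrons gives n = 2 (lcm of 1 and 2).
ΔG° = −nFE° = −(2)(96485)(+2.58) = -497,863 J = -497.9 kJ/mol.

-497.9 kJ/mol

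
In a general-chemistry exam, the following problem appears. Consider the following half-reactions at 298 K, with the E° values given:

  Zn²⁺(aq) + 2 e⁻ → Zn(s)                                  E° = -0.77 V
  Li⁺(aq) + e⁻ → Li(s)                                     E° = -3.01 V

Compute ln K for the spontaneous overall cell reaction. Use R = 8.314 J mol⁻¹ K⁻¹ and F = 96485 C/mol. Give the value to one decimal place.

Cathode: Zn²⁺/Zn; anode: Li⁺/Li. E°cell = (-0.77) − (-3.01) = +2.24 V, with n = 2.
ΔG° = −nFE° = −RT ln K, so ln K = nFE°/(RT) = (2)(96485)(+2.24) / ((8.314)(298)) = 174.466.

174.5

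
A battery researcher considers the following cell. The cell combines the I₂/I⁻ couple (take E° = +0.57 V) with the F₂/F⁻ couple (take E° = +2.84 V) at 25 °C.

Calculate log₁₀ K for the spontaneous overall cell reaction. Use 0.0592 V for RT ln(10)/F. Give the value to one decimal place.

76.7

Cathode: F₂/F⁻; anode: I₂/I⁻. E°cell = +2.27 V, n = 2.
log K = nE°cell / 0.0592 = (2)(+2.27) / 0.0592 = 76.7.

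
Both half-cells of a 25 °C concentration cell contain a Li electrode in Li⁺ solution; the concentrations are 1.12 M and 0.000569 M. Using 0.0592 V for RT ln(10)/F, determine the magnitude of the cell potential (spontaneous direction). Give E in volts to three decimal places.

+0.195 V

For a concentration cell E°cell = 0. The 1.12 M side is the cathode (reduction is favoured where [Li⁺] is higher).
With n = 1, E = −(0.0592/1) log([Li⁺]ₐₙ/[Li⁺]꜀ₐₜ) = −(0.0592/1) log(0.000569/1.12) = −(0.0592/1)(-3.294) = +0.195 V.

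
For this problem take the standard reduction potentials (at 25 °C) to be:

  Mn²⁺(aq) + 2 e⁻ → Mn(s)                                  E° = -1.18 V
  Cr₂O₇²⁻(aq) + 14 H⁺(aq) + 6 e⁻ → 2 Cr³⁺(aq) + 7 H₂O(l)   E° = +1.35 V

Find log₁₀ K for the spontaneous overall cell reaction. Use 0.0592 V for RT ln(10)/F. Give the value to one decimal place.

Cathode: Cr₂O₇²⁻/Cr³⁺; anode: Mn²⁺/Mn. E°cell = +2.53 V, n = 6.
log K = nE°cell / 0.0592 = (6)(+2.53) / 0.0592 = 256.4.

256.4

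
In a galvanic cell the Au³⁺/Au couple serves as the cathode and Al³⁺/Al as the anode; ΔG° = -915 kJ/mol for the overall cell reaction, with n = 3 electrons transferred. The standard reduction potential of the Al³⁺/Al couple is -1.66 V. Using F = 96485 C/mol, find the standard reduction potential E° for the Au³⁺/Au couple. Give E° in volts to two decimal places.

E°cell = −ΔG°/(nF) = −(-915×10³)/((3)(96485)) = +3.161 V.
Since Au³⁺/Au is the cathode and Al³⁺/Al the anode, E°cell = E°(Au³⁺/Au) − E°(Al³⁺/Al).
So E°(Au³⁺/Au) = E°cell + E°(Al³⁺/Al) = +3.161 + (-1.66) = +1.50 V.

+1.50 V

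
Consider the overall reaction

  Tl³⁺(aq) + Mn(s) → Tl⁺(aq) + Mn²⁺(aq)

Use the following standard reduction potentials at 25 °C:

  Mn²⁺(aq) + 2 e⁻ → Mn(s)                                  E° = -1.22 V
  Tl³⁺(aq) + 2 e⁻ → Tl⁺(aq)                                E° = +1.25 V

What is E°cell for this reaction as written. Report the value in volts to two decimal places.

+2.47 V

The Tl³⁺/Tl⁺ couple has the higher reduction potential, so it is the cathode; Mn²⁺/Mn is oxidised at the anode.
E°cell = E°(cathode) − E°(anode) = (+1.25) − (-1.22) = +2.47 V.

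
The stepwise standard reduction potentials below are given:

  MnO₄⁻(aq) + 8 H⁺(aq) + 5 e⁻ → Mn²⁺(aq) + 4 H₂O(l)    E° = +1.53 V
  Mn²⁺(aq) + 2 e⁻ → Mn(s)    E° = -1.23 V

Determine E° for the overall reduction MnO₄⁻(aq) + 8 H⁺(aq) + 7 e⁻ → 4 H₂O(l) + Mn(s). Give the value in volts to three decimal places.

Adding the free-energy changes (−nFE°) of the two steps gives −n₃FE°₃ = −n₁FE°₁ − n₂FE°₂.
E°₃ = (5×+1.53 + 2×-1.23) / 7 = (+5.190) / 7 = +0.741 V.
E° values themselves are not directly additive — weighting by electron count is essential.

+0.741 V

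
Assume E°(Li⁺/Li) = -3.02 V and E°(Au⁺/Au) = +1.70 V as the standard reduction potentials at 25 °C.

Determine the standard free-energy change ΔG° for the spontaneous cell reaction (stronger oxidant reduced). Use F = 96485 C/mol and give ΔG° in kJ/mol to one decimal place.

-455.4 kJ/mol

Au⁺/Au (E° = +1.70 V) is the cathode; Li⁺/Li (E° = -3.02 V) is the anode, so E°cell = +4.72 V.
Balancing electrons gives n = 1 (lcm of 1 and 1).
ΔG° = −nFE° = −(1)(96485)(+4.72) = -455,409 J = -455.4 kJ/mol.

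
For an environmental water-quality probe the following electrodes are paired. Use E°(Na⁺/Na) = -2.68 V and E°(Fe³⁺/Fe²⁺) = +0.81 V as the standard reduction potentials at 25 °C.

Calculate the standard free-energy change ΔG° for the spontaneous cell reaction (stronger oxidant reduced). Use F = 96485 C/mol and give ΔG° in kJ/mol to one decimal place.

Fe³⁺/Fe²⁺ (E° = +0.81 V) is the cathode; Na⁺/Na (E° = -2.68 V) is the anode, so E°cell = +3.49 V.
Balancing electrons gives n = 1 (lcm of 1 and 1).
ΔG° = −nFE° = −(1)(96485)(+3.49) = -336,733 J = -336.7 kJ/mol.

-336.7 kJ/mol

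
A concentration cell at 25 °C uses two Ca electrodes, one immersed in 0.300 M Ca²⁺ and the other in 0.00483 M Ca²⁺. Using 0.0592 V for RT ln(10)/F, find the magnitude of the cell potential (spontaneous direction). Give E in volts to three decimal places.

+0.053 V

For a concentration cell E°cell = 0. The 0.300 M side is the cathode (reduction is favoured where [Ca²⁺] is higher).
With n = 2, E = −(0.0592/2) log([Ca²⁺]ₐₙ/[Ca²⁺]꜀ₐₜ) = −(0.0592/2) log(0.00483/0.3) = −(0.0592/2)(-1.793) = +0.053 V.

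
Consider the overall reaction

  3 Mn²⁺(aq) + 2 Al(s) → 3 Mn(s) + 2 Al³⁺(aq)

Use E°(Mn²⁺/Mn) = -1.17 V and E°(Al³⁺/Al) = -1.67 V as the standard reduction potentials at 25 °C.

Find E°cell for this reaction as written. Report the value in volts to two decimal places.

The Mn²⁺/Mn couple has the higher reduction potential, so it is the cathode; Al³⁺/Al is oxidised at the anode.
E°cell = E°(cathode) − E°(anode) = (-1.17) − (-1.67) = +0.50 V.

+0.50 V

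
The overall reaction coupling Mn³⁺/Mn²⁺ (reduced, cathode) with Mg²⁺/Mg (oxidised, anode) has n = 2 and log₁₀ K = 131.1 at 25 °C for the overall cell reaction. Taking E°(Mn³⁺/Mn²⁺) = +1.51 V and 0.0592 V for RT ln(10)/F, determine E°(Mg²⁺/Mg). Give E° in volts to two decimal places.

E°cell = (0.0592/n)·log K = (0.0592/2)(131.1) = +3.881 V.
Since Mn³⁺/Mn²⁺ is the cathode and Mg²⁺/Mg the anode, E°cell = E°(Mn³⁺/Mn²⁺) − E°(Mg²⁺/Mg).
So E°(Mg²⁺/Mg) = E°(Mn³⁺/Mn²⁺) − E°cell = (+1.51) − (+3.881) = -2.37 V.

-2.37 V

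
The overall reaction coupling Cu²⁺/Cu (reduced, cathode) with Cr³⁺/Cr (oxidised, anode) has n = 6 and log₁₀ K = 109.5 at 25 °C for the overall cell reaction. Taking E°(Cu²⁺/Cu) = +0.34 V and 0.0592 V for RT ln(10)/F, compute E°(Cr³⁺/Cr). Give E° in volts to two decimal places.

-0.74 V

E°cell = (0.0592/n)·log K = (0.0592/6)(109.5) = +1.080 V.
Since Cu²⁺/Cu is the cathode and Cr³⁺/Cr the anode, E°cell = E°(Cu²⁺/Cu) − E°(Cr³⁺/Cr).
So E°(Cr³⁺/Cr) = E°(Cu²⁺/Cu) − E°cell = (+0.34) − (+1.080) = -0.74 V.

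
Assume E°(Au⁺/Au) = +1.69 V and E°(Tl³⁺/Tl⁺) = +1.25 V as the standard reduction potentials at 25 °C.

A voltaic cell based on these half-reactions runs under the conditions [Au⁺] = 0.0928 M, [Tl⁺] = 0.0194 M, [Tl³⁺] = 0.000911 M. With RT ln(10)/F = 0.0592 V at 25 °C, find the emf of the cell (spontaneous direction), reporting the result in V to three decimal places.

+0.418 V

Au⁺/Au is the cathode (higher E°), Tl³⁺/Tl⁺ the anode: E°cell = +1.69 − (+1.25) = +0.44 V, n = 2.
Overall: 2 Au⁺(aq) + Tl⁺(aq) → 2 Au(s) + Tl³⁺(aq)
Q = [Tl³⁺] / ([Au⁺]^2·[Tl⁺]); log Q = 0.737.
E = E° − (0.0592/n) log Q = +0.44 − (0.0592/2)(0.737) = +0.418 V.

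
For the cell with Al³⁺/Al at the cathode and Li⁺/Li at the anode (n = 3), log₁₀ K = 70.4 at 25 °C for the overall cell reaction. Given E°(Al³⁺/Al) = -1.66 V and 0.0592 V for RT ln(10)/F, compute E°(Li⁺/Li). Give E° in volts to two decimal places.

-3.05 V

E°cell = (0.0592/n)·log K = (0.0592/3)(70.4) = +1.389 V.
Since Al³⁺/Al is the cathode and Li⁺/Li the anode, E°cell = E°(Al³⁺/Al) − E°(Li⁺/Li).
So E°(Li⁺/Li) = E°(Al³⁺/Al) − E°cell = (-1.66) − (+1.389) = -3.05 V.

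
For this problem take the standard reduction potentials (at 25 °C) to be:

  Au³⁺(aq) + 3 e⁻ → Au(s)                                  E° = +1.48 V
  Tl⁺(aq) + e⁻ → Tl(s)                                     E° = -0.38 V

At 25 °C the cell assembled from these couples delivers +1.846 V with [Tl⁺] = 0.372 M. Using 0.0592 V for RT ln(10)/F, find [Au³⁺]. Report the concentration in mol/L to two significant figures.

Au³⁺/Au is the cathode, Tl⁺/Tl the anode: E°cell = +1.86 V, n = 3.
Overall reaction: Au³⁺(aq) + 3 Tl(s) → Au(s) + 3 Tl⁺(aq); Q = [Tl⁺]^3/[Au³⁺]^1.
From E = E° − (0.0592/n) log Q: log Q = (E° − E)·n/0.0592 = (+1.86 − (+1.846))·3/0.0592 = 0.7095.
So 1·log[Au³⁺] = 3·log(0.372) − log Q = -1.2884 − (0.7095) = -1.9979; [Au³⁺] = 10^(-1.9979) ≈ 0.010 M.

0.010 M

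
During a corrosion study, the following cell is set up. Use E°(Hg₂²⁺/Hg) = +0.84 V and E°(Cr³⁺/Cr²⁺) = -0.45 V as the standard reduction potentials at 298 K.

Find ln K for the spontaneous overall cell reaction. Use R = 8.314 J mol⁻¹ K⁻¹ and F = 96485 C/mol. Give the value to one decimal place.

Cathode: Hg₂²⁺/Hg; anode: Cr³⁺/Cr²⁺. E°cell = (+0.84) − (-0.45) = +1.29 V, with n = 2.
ΔG° = −nFE° = −RT ln K, so ln K = nFE°/(RT) = (2)(96485)(+1.29) / ((8.314)(298)) = 100.474.

100.5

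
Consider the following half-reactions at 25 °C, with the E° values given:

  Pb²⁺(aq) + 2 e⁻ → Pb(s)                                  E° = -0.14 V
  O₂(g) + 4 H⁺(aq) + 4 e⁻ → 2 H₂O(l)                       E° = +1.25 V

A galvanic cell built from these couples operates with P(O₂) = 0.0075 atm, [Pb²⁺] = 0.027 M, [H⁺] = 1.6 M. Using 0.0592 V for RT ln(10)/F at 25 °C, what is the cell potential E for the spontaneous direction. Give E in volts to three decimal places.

+1.417 V

O₂/H₂O is the cathode (higher E°), Pb²⁺/Pb the anode: E°cell = +1.25 − (-0.14) = +1.39 V, n = 4.
Overall: O₂(g) + 4 H⁺(aq) + 2 Pb(s) → 2 H₂O(l) + 2 Pb²⁺(aq)
Q = [Pb²⁺]^2 / (P(O₂)·[H⁺]^4); log Q = -1.829.
E = E° − (0.0592/n) log Q = +1.39 − (0.0592/4)(-1.829) = +1.417 V.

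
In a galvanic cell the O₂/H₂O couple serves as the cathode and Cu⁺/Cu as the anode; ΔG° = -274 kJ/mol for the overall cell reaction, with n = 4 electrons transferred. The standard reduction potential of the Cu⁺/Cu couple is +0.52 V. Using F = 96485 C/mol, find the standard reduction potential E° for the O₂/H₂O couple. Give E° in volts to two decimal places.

E°cell = −ΔG°/(nF) = −(-274×10³)/((4)(96485)) = +0.710 V.
Since O₂/H₂O is the cathode and Cu⁺/Cu the anode, E°cell = E°(O₂/H₂O) − E°(Cu⁺/Cu).
So E°(O₂/H₂O) = E°cell + E°(Cu⁺/Cu) = +0.710 + (+0.52) = +1.23 V.

+1.23 V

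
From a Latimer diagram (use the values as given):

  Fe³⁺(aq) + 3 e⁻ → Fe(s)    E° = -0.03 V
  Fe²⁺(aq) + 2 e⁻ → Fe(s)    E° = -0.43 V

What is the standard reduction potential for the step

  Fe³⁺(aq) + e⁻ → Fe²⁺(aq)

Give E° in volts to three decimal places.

+0.770 V

Sequential free energies add, so n₃E°₃ = n₁E°₁ + n₂E°₂.
With n₃ = 3, and the known step contributing 2×(-0.43) V, the unknown satisfies 1·E° = 3×(-0.03) − 2×(-0.43) = +0.770.
E° = +0.770 / 1 = +0.770 V.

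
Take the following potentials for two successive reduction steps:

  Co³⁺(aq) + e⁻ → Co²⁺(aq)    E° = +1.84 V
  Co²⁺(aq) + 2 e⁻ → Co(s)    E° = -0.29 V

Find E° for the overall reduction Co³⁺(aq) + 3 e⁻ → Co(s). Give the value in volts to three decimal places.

+0.420 V

Standard free energies of sequential steps add: ΔG°₃ = ΔG°₁ + ΔG°₂, so n₃E°₃ = n₁E°₁ + n₂E°₂.
E°₃ = (1×+1.84 + 2×-0.29) / 3 = (+1.260) / 3 = +0.420 V.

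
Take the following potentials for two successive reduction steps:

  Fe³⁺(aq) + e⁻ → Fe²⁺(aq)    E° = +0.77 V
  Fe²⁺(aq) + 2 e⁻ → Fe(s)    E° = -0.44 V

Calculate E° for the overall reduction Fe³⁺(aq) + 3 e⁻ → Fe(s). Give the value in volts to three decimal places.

-0.037 V

Standard free energies of sequential steps add: ΔG°₃ = ΔG°₁ + ΔG°₂, so n₃E°₃ = n₁E°₁ + n₂E°₂.
E°₃ = (1×+0.77 + 2×-0.44) / 3 = (-0.110) / 3 = -0.037 V.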